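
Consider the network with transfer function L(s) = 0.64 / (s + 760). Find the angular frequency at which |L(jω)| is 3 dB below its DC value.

For a single-pole low-pass, the −3 dB point is at the pole: ω = 760 rad/s.

760 rad/s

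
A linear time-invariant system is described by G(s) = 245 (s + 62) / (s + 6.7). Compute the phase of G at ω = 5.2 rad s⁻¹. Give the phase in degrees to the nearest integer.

-33°

∠(j5.2 + 62) = arctan(5.2/62) = 4.79°
∠(j5.2 + 6.7) = arctan(5.2/6.7) = 37.82°
∠G(j5.2) = 4.79° − 37.82° = -33.02°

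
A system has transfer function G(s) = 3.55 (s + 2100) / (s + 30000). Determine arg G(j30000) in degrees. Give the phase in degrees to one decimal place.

41.0°

∠(j30000 + 2100) = arctan(30000/2100) = 86.00°
∠(j30000 + 30000) = arctan(30000/30000) = 45.00°
∠G(j30000) = 86.00° − 45.00° = 41.00°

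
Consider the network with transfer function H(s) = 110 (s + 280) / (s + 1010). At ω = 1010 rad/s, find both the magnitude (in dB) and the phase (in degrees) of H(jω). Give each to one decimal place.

|H| = 38.1 dB, ∠H = 29.5°

|j1010 + 280| = √(1010² + 280²) = 1048
|j1010 + 1010| = √(1010² + 1010²) = 1428
|H(j1010)| = 110 × 1048 / 1428 = 80.715
20 log₁₀(80.715) = 38.14 dB
∠(j1010 + 280) = arctan(1010/280) = 74.51°
∠(j1010 + 1010) = arctan(1010/1010) = 45.00°
∠H(j1010) = 74.51° − 45.00° = 29.51°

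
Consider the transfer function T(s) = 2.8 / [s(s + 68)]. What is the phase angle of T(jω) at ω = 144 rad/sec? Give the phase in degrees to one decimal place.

-154.7°

∠(j144 + 68) = arctan(144/68) = 64.72°
∠(j144) = 90.00°
∠T(j144) = − (64.72° + 90.00°) = -154.72°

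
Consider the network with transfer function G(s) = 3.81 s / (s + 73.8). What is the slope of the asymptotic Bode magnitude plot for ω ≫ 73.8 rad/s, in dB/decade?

0 dB/decade

With 1 zero and 1 pole, the high-frequency asymptotic slope is 20 × (1 − 1) = 0 dB/decade.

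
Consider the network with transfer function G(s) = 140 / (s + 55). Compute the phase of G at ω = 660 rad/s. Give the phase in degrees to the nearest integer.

-85°

∠(j660 + 55) = arctan(660/55) = 85.24°
∠G(j660) = −85.24° = -85.24°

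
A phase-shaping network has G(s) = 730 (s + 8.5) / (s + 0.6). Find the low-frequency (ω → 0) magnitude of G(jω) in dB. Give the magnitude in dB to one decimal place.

G(0) = 730 × 8.5 / 0.6 = 10342
20 log₁₀(10342) = 80.29 dB

80.3 dB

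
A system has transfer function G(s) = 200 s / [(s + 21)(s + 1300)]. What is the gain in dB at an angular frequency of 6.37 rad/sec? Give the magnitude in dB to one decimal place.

|j6.37| = 6.37
|j6.37 + 21| = √(6.37² + 21²) = 21.94
|j6.37 + 1300| = √(6.37² + 1300²) = 1300
|G(j6.37)| = 200 × 6.37 / (21.94 × 1300) = 0.044657
20 log₁₀(0.044657) = -27.00 dB

-27.0 dB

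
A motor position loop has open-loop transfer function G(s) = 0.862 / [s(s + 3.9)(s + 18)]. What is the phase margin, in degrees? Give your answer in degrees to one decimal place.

89.8°

Gain crossover: |G(jω)| = 1 at ω ≈ 0.0123 rad/s.
∠G(j0.0123) = −90° − arctan(0.0123/3.9) − arctan(0.0123/18) ≈ -90.22°
PM = 180° + (-90.22°) = 89.78°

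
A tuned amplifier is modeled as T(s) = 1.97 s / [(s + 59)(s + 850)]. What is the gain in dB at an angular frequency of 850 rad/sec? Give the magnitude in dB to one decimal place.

|j850| = 850
|j850 + 59| = √(850² + 59²) = 852
|j850 + 850| = √(850² + 850²) = 1202
|T(j850)| = 1.97 × 850 / (852 × 1202) = 0.0016349
20 log₁₀(0.0016349) = -55.73 dB

-55.7 dB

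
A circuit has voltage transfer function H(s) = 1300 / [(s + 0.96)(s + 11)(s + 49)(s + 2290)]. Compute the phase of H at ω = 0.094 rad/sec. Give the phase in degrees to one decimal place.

∠(j0.094 + 0.96) = arctan(0.094/0.96) = 5.59°
∠(j0.094 + 11) = arctan(0.094/11) = 0.49°
∠(j0.094 + 49) = arctan(0.094/49) = 0.11°
∠(j0.094 + 2290) = arctan(0.094/2290) = 0.00°
∠H(j0.094) = − (5.59° + 0.49° + 0.11° + 0.00°) = -6.19°

-6.2°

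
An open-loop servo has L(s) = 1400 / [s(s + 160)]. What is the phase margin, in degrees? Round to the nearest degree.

87°

Gain crossover: |L(jω)| = 1 at ω ≈ 8.74 rad/s.
∠L(j8.74) = −90° − arctan(8.74/160) ≈ -93.13°
PM = 180° + (-93.13°) = 86.87°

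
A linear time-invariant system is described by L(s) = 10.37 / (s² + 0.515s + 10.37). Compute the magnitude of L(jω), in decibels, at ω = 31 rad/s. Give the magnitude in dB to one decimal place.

|(j31)² + 0.515(j31) + 10.37| = |-950.63 + j15.965| = 950.8
|L(j31)| = 10.37 / 950.8 = 0.010907
20 log₁₀(0.010907) = -39.25 dB

-39.2 dB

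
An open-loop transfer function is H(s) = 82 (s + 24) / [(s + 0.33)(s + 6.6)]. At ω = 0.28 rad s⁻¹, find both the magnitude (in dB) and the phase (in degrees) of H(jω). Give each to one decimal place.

|H| = 56.8 dB, ∠H = -42.1°

|j0.28 + 24| = √(0.28² + 24²) = 24
|j0.28 + 0.33| = √(0.28² + 0.33²) = 0.4328
|j0.28 + 6.6| = √(0.28² + 6.6²) = 6.606
|H(j0.28)| = 82 × 24 / (0.4328 × 6.606) = 688.42
20 log₁₀(688.42) = 56.76 dB
∠(j0.28 + 24) = arctan(0.28/24) = 0.67°
∠(j0.28 + 0.33) = arctan(0.28/0.33) = 40.31°
∠(j0.28 + 6.6) = arctan(0.28/6.6) = 2.43°
∠H(j0.28) = 0.67° − (40.31° + 2.43°) = -42.07°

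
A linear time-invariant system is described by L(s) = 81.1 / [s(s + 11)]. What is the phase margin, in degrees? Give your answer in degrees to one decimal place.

59.9°

Gain crossover: |L(jω)| = 1 at ω ≈ 6.38 rad/s.
∠L(j6.38) = −90° − arctan(6.38/11) ≈ -120.11°
PM = 180° + (-120.11°) = 59.89°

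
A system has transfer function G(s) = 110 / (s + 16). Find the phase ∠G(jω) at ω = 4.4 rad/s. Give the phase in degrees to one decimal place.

-15.4°

∠(j4.4 + 16) = arctan(4.4/16) = 15.38°
∠G(j4.4) = −15.38° = -15.38°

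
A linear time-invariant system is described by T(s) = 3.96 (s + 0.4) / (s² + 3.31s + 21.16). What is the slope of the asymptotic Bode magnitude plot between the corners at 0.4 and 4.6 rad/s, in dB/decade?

20 dB/decade

In this band the factors already past their corner are: zero at 0.4; net slope = 20 dB/decade.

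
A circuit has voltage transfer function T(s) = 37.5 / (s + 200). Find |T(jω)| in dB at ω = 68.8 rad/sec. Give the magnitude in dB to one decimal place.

-15.0 dB

|j68.8 + 200| = √(68.8² + 200²) = 211.5
|T(j68.8)| = 37.5 / 211.5 = 0.1773
20 log₁₀(0.1773) = -15.03 dB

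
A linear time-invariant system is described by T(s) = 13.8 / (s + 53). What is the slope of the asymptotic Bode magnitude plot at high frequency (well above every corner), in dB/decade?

-20 dB/decade

With 0 zeros and 1 pole, the high-frequency asymptotic slope is 20 × (0 − 1) = -20 dB/decade.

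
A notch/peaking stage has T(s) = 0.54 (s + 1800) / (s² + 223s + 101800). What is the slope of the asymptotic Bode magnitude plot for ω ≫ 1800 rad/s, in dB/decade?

With 1 zero and 2 poles, the high-frequency asymptotic slope is 20 × (1 − 2) = -20 dB/decade.

-20 dB/decade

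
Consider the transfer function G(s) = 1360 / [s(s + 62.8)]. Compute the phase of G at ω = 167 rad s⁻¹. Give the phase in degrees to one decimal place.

-159.4°

∠(j167 + 62.8) = arctan(167/62.8) = 69.39°
∠(j167) = 90.00°
∠G(j167) = − (69.39° + 90.00°) = -159.39°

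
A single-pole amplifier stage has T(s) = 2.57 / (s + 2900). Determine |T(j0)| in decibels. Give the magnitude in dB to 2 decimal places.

T(0) = 2.57 / 2900 = 0.00088621
20 log₁₀(0.00088621) = -61.049 dB

-61.05 dB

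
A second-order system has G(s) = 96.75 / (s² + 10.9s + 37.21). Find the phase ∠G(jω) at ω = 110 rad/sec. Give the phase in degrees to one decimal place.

∠[(j110)² + 10.9(j110) + 37.21] = ∠[-12063 + j1199] = 174.32°
∠G(j110) = −174.32° = -174.32°

-174.3°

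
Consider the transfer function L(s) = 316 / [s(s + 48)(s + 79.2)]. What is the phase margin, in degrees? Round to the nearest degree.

90°

Gain crossover: |L(jω)| = 1 at ω ≈ 0.0831 rad/s.
∠L(j0.0831) = −90° − arctan(0.0831/48) − arctan(0.0831/79.2) ≈ -90.16°
PM = 180° + (-90.16°) = 89.84°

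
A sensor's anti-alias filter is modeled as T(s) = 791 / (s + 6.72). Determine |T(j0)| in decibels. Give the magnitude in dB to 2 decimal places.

T(0) = 791 / 6.72 = 117.71
20 log₁₀(117.71) = 41.416 dB

41.42 dB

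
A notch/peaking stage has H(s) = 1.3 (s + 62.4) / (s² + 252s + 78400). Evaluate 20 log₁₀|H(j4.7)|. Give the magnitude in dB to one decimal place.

-59.7 dB

|j4.7 + 62.4| = √(4.7² + 62.4²) = 62.58
|(j4.7)² + 252(j4.7) + 78400| = |78378 + j1184.4| = 7.839e+04
|H(j4.7)| = 1.3 × 62.58 / 7.839e+04 = 0.0010378
20 log₁₀(0.0010378) = -59.68 dB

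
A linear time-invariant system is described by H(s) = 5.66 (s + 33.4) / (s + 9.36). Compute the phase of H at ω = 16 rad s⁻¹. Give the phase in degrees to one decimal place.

-34.1°

∠(j16 + 33.4) = arctan(16/33.4) = 25.60°
∠(j16 + 9.36) = arctan(16/9.36) = 59.67°
∠H(j16) = 25.60° − 59.67° = -34.08°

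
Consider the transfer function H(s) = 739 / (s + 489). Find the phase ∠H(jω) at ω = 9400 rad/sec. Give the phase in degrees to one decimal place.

-87.0°

∠(j9400 + 489) = arctan(9400/489) = 87.02°
∠H(j9400) = −87.02° = -87.02°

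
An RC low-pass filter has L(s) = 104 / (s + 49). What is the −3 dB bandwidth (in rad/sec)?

For a single-pole low-pass, the −3 dB point is at the pole: ω = 49 rad/sec.

49 rad/sec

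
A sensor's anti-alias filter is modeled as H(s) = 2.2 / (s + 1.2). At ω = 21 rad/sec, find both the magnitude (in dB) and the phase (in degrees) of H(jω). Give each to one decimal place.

|H| = -19.6 dB, ∠H = -86.7°

|j21 + 1.2| = √(21² + 1.2²) = 21.03
|H(j21)| = 2.2 / 21.03 = 0.10459
20 log₁₀(0.10459) = -19.61 dB
∠(j21 + 1.2) = arctan(21/1.2) = 86.73°
∠H(j21) = −86.73° = -86.73°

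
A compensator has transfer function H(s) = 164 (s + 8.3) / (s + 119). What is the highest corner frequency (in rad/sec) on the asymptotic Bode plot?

119 rad/sec

Break frequencies occur at each pole and zero magnitude: 8.3 rad/sec, 119 rad/sec.
The highest is 119 rad/sec.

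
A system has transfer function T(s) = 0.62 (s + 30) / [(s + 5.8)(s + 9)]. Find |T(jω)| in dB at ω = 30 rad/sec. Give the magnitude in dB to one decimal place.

|j30 + 30| = √(30² + 30²) = 42.43
|j30 + 5.8| = √(30² + 5.8²) = 30.56
|j30 + 9| = √(30² + 9²) = 31.32
|T(j30)| = 0.62 × 42.43 / (30.56 × 31.32) = 0.027486
20 log₁₀(0.027486) = -31.22 dB

-31.2 dB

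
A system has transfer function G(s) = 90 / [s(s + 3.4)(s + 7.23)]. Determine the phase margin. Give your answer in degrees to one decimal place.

Gain crossover: |G(jω)| = 1 at ω ≈ 2.69 rad s⁻¹.
∠G(j2.69) = −90° − arctan(2.69/3.4) − arctan(2.69/7.23) ≈ -148.77°
PM = 180° + (-148.77°) = 31.23°

31.2 deg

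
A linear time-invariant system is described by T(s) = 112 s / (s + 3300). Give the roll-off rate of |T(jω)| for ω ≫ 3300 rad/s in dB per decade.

With 1 zero and 1 pole, the high-frequency asymptotic slope is 20 × (1 − 1) = 0 dB/decade.

0 dB/decade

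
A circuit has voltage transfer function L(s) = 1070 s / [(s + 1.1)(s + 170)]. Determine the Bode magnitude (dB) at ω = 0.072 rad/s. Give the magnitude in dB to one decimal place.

-7.7 dB

|j0.072| = 0.072
|j0.072 + 1.1| = √(0.072² + 1.1²) = 1.102
|j0.072 + 170| = √(0.072² + 170²) = 170
|L(j0.072)| = 1070 × 0.072 / (1.102 × 170) = 0.4111
20 log₁₀(0.4111) = -7.72 dB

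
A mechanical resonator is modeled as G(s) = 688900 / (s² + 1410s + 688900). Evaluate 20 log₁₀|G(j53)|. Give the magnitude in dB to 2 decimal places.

-0.02 dB

|(j53)² + 1410(j53) + 688900| = |6.8609e+05 + j74730| = 6.901e+05
|G(j53)| = 688900 / 6.901e+05 = 0.99819
20 log₁₀(0.99819) = -0.016 dB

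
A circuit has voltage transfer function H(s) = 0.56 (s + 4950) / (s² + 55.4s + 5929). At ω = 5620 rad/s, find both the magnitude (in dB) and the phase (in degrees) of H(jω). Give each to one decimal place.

|j5620 + 4950| = √(5620² + 4950²) = 7489
|(j5620)² + 55.4(j5620) + 5929| = |-3.1578e+07 + j3.1135e+05| = 3.158e+07
|H(j5620)| = 0.56 × 7489 / 3.158e+07 = 0.0001328
20 log₁₀(0.0001328) = -77.54 dB
∠(j5620 + 4950) = arctan(5620/4950) = 48.63°
∠[(j5620)² + 55.4(j5620) + 5929] = ∠[-3.1578e+07 + j3.1135e+05] = 179.44°
∠H(j5620) = 48.63° − 179.44° = -130.81°

|H| = -77.5 dB, ∠H = -130.8°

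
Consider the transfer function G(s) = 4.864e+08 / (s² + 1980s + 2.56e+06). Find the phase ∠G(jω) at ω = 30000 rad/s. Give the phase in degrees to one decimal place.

-176.2°

∠[(j30000)² + 1980(j30000) + 2.56e+06] = ∠[-8.9744e+08 + j5.94e+07] = 176.21°
∠G(j30000) = −176.21° = -176.21°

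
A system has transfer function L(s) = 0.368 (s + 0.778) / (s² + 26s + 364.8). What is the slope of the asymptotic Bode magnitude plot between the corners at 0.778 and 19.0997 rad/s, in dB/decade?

In this band the factors already past their corner are: zero at 0.778; net slope = 20 dB/decade.

20 dB/decade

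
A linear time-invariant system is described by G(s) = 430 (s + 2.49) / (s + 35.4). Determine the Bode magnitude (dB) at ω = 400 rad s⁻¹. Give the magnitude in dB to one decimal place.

52.6 dB

|j400 + 2.49| = √(400² + 2.49²) = 400
|j400 + 35.4| = √(400² + 35.4²) = 401.6
|G(j400)| = 430 × 400 / 401.6 = 428.33
20 log₁₀(428.33) = 52.64 dB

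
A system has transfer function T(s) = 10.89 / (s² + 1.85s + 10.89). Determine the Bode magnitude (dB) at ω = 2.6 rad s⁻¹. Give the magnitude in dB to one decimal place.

|(j2.6)² + 1.85(j2.6) + 10.89| = |4.13 + j4.81| = 6.34
|T(j2.6)| = 10.89 / 6.34 = 1.7177
20 log₁₀(1.7177) = 4.70 dB

4.7 dB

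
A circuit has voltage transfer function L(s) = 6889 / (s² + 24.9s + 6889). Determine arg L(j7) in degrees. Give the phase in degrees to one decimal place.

∠[(j7)² + 24.9(j7) + 6889] = ∠[6840 + j174.3] = 1.46°
∠L(j7) = −1.46° = -1.46°

-1.5°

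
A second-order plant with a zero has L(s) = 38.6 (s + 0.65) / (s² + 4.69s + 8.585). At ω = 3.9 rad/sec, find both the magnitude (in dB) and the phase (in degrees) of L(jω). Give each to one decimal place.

|j3.9 + 0.65| = √(3.9² + 0.65²) = 3.954
|(j3.9)² + 4.69(j3.9) + 8.585| = |-6.625 + j18.291| = 19.45
|L(j3.9)| = 38.6 × 3.954 / 19.45 = 7.8451
20 log₁₀(7.8451) = 17.89 dB
∠(j3.9 + 0.65) = arctan(3.9/0.65) = 80.54°
∠[(j3.9)² + 4.69(j3.9) + 8.585] = ∠[-6.625 + j18.291] = 109.91°
∠L(j3.9) = 80.54° − 109.91° = -29.37°

|L| = 17.9 dB, ∠L = -29.4 deg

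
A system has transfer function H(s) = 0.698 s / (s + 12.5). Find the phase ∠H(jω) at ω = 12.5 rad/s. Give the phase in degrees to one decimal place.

45.0 deg

∠(j12.5) = 90.00°
∠(j12.5 + 12.5) = arctan(12.5/12.5) = 45.00°
∠H(j12.5) = 90.00° − 45.00° = 45.00°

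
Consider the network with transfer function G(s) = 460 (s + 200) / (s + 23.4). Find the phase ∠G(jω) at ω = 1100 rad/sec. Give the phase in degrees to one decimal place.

-9.1°

∠(j1100 + 200) = arctan(1100/200) = 79.70°
∠(j1100 + 23.4) = arctan(1100/23.4) = 88.78°
∠G(j1100) = 79.70° − 88.78° = -9.09°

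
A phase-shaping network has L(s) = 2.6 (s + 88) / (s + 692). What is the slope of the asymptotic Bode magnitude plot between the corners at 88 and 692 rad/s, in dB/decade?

In this band the factors already past their corner are: zero at 88; net slope = 20 dB/decade.

20 dB/decade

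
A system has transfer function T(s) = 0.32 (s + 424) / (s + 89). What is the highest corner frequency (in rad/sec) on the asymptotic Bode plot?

424 rad/sec

Break frequencies occur at each pole and zero magnitude: 89 rad/sec, 424 rad/sec.
The highest is 424 rad/sec.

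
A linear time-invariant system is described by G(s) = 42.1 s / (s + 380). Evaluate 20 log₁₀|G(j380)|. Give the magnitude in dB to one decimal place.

|j380| = 380
|j380 + 380| = √(380² + 380²) = 537.4
|G(j380)| = 42.1 × 380 / 537.4 = 29.769
20 log₁₀(29.769) = 29.48 dB

29.5 dB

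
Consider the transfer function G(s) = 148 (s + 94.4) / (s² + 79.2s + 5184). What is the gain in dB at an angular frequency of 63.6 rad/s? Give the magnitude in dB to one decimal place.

|j63.6 + 94.4| = √(63.6² + 94.4²) = 113.8
|(j63.6)² + 79.2(j63.6) + 5184| = |1139 + j5037.1| = 5164
|G(j63.6)| = 148 × 113.8 / 5164 = 3.2621
20 log₁₀(3.2621) = 10.27 dB

10.3 dB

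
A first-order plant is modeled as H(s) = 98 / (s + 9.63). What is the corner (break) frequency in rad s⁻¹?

The single real pole at s = −9.63 gives a corner at ω = 9.63 rad s⁻¹.

9.63 rad s⁻¹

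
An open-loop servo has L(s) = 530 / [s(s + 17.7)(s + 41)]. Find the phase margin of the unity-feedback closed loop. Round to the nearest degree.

87°

Gain crossover: |L(jω)| = 1 at ω ≈ 0.73 rad/s.
∠L(j0.73) = −90° − arctan(0.73/17.7) − arctan(0.73/41) ≈ -93.38°
PM = 180° + (-93.38°) = 86.62°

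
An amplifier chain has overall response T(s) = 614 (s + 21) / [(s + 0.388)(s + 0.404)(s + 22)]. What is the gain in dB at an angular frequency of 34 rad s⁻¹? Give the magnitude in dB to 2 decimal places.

|j34 + 21| = √(34² + 21²) = 39.96
|j34 + 0.388| = √(34² + 0.388²) = 34
|j34 + 0.404| = √(34² + 0.404²) = 34
|j34 + 22| = √(34² + 22²) = 40.5
|T(j34)| = 614 × 39.96 / (34 × 34 × 40.5) = 0.52406
20 log₁₀(0.52406) = -5.612 dB

-5.61 dB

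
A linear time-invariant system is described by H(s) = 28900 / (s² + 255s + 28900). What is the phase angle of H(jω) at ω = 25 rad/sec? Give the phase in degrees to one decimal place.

∠[(j25)² + 255(j25) + 28900] = ∠[28275 + j6375] = 12.71°
∠H(j25) = −12.71° = -12.71°

-12.7 deg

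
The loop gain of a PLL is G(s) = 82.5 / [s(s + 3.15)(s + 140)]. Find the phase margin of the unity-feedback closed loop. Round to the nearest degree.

Gain crossover: |G(jω)| = 1 at ω ≈ 0.187 rad/sec.
∠G(j0.187) = −90° − arctan(0.187/3.15) − arctan(0.187/140) ≈ -93.47°
PM = 180° + (-93.47°) = 86.53°

87 deg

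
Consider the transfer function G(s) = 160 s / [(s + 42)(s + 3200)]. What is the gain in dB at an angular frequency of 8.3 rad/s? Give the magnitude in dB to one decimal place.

|j8.3| = 8.3
|j8.3 + 42| = √(8.3² + 42²) = 42.81
|j8.3 + 3200| = √(8.3² + 3200²) = 3200
|G(j8.3)| = 160 × 8.3 / (42.81 × 3200) = 0.0096935
20 log₁₀(0.0096935) = -40.27 dB

-40.3 dB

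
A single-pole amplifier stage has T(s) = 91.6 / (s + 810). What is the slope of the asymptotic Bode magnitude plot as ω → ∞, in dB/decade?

-20 dB/decade

With 0 zeros and 1 pole, the high-frequency asymptotic slope is 20 × (0 − 1) = -20 dB/decade.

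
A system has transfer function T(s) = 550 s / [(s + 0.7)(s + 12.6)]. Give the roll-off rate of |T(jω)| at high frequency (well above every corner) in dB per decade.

-20 dB/decade

With 1 zero and 2 poles, the high-frequency asymptotic slope is 20 × (1 − 2) = -20 dB/decade.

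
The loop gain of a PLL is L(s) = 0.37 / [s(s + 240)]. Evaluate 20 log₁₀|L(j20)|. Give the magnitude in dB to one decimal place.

|j20 + 240| = √(20² + 240²) = 240.8
|j20| = 20
|L(j20)| = 0.37 / (240.8 × 20) = 7.6817e-05
20 log₁₀(7.6817e-05) = -82.29 dB

-82.3 dB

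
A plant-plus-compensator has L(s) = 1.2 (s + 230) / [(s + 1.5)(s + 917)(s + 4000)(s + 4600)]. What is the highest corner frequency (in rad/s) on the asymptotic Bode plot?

Break frequencies occur at each pole and zero magnitude: 1.5 rad/s, 230 rad/s, 917 rad/s, 4000 rad/s, 4600 rad/s.
The highest is 4600 rad/s.

4600 rad/s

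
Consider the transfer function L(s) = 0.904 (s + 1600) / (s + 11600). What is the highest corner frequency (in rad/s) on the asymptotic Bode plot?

Break frequencies occur at each pole and zero magnitude: 1600 rad/s, 11600 rad/s.
The highest is 11600 rad/s.

11600 rad/s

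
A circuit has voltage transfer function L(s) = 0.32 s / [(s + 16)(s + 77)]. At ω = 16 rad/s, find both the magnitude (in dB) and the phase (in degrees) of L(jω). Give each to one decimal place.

|L| = -50.8 dB, ∠L = 33.3 deg

|j16| = 16
|j16 + 16| = √(16² + 16²) = 22.63
|j16 + 77| = √(16² + 77²) = 78.64
|L(j16)| = 0.32 × 16 / (22.63 × 78.64) = 0.0028772
20 log₁₀(0.0028772) = -50.82 dB
∠(j16) = 90.00°
∠(j16 + 16) = arctan(16/16) = 45.00°
∠(j16 + 77) = arctan(16/77) = 11.74°
∠L(j16) = 90.00° − (45.00° + 11.74°) = 33.26°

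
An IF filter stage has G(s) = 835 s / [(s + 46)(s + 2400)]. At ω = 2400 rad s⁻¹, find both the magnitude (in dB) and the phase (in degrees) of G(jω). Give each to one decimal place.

|G| = -12.2 dB, ∠G = -43.9°

|j2400| = 2400
|j2400 + 46| = √(2400² + 46²) = 2400
|j2400 + 2400| = √(2400² + 2400²) = 3394
|G(j2400)| = 835 × 2400 / (2400 × 3394) = 0.24597
20 log₁₀(0.24597) = -12.18 dB
∠(j2400) = 90.00°
∠(j2400 + 46) = arctan(2400/46) = 88.90°
∠(j2400 + 2400) = arctan(2400/2400) = 45.00°
∠G(j2400) = 90.00° − (88.90° + 45.00°) = -43.90°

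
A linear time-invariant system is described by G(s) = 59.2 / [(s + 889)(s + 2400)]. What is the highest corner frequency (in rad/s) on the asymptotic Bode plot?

Break frequencies occur at each pole and zero magnitude: 889 rad/s, 2400 rad/s.
The highest is 2400 rad/s.

2400 rad/s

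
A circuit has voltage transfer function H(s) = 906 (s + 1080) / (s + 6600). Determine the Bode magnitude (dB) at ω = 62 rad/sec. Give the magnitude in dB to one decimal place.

|j62 + 1080| = √(62² + 1080²) = 1082
|j62 + 6600| = √(62² + 6600²) = 6600
|H(j62)| = 906 × 1082 / 6600 = 148.49
20 log₁₀(148.49) = 43.43 dB

43.4 dB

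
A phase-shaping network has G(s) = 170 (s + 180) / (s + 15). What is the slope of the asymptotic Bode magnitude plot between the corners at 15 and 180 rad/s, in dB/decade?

-20 dB/decade

In this band the factors already past their corner are: pole at 15; net slope = -20 dB/decade.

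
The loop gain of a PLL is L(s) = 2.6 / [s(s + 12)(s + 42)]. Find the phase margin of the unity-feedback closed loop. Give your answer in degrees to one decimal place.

Gain crossover: |L(jω)| = 1 at ω ≈ 0.00516 rad s⁻¹.
∠L(j0.00516) = −90° − arctan(0.00516/12) − arctan(0.00516/42) ≈ -90.03°
PM = 180° + (-90.03°) = 89.97°

90.0°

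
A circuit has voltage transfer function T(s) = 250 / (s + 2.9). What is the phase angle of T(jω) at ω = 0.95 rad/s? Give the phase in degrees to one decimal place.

-18.1°

∠(j0.95 + 2.9) = arctan(0.95/2.9) = 18.14°
∠T(j0.95) = −18.14° = -18.14°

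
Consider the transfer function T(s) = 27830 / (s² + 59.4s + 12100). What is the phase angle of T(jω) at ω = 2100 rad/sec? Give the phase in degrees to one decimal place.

∠[(j2100)² + 59.4(j2100) + 12100] = ∠[-4.3979e+06 + j1.2474e+05] = 178.38°
∠T(j2100) = −178.38° = -178.38°

-178.4°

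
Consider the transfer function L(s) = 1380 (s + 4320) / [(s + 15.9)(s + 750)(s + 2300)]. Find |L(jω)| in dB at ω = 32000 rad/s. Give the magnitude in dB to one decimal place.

-117.4 dB

|j32000 + 4320| = √(32000² + 4320²) = 3.229e+04
|j32000 + 15.9| = √(32000² + 15.9²) = 3.2e+04
|j32000 + 750| = √(32000² + 750²) = 3.201e+04
|j32000 + 2300| = √(32000² + 2300²) = 3.208e+04
|L(j32000)| = 1380 × 3.229e+04 / (3.2e+04 × 3.201e+04 × 3.208e+04) = 1.356e-06
20 log₁₀(1.356e-06) = -117.35 dB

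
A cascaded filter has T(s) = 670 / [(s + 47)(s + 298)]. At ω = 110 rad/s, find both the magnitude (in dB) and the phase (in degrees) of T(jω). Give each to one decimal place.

|j110 + 47| = √(110² + 47²) = 119.6
|j110 + 298| = √(110² + 298²) = 317.7
|T(j110)| = 670 / (119.6 × 317.7) = 0.017633
20 log₁₀(0.017633) = -35.07 dB
∠(j110 + 47) = arctan(110/47) = 66.86°
∠(j110 + 298) = arctan(110/298) = 20.26°
∠T(j110) = − (66.86° + 20.26°) = -87.12°

|T| = -35.1 dB, ∠T = -87.1°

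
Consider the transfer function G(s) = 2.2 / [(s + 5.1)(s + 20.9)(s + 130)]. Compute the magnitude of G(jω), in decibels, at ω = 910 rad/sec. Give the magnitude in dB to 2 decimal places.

|j910 + 5.1| = √(910² + 5.1²) = 910
|j910 + 20.9| = √(910² + 20.9²) = 910.2
|j910 + 130| = √(910² + 130²) = 919.2
|G(j910)| = 2.2 / (910 × 910.2 × 919.2) = 2.8893e-09
20 log₁₀(2.8893e-09) = -170.784 dB

-170.78 dB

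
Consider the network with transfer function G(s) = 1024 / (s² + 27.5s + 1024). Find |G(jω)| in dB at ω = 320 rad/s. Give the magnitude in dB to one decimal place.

|(j320)² + 27.5(j320) + 1024| = |-1.0138e+05 + j8800| = 1.018e+05
|G(j320)| = 1024 / 1.018e+05 = 0.010063
20 log₁₀(0.010063) = -39.95 dB

-39.9 dB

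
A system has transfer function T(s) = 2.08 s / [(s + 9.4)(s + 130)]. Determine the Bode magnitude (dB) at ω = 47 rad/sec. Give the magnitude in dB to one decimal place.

|j47| = 47
|j47 + 9.4| = √(47² + 9.4²) = 47.93
|j47 + 130| = √(47² + 130²) = 138.2
|T(j47)| = 2.08 × 47 / (47.93 × 138.2) = 0.014755
20 log₁₀(0.014755) = -36.62 dB

-36.6 dB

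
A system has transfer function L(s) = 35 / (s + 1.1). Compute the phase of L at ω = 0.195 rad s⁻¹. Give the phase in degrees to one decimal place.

-10.1°

∠(j0.195 + 1.1) = arctan(0.195/1.1) = 10.05°
∠L(j0.195) = −10.05° = -10.05°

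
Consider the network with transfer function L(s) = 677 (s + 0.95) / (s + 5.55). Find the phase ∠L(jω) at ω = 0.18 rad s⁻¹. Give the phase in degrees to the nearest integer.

9 deg

∠(j0.18 + 0.95) = arctan(0.18/0.95) = 10.73°
∠(j0.18 + 5.55) = arctan(0.18/5.55) = 1.86°
∠L(j0.18) = 10.73° − 1.86° = 8.87°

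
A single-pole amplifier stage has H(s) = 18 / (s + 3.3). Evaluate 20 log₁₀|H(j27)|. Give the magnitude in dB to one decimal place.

|j27 + 3.3| = √(27² + 3.3²) = 27.2
|H(j27)| = 18 / 27.2 = 0.66174
20 log₁₀(0.66174) = -3.59 dB

-3.6 dB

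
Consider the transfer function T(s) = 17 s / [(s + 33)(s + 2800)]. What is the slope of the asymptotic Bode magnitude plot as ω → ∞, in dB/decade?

-20 dB/decade

With 1 zero and 2 poles, the high-frequency asymptotic slope is 20 × (1 − 2) = -20 dB/decade.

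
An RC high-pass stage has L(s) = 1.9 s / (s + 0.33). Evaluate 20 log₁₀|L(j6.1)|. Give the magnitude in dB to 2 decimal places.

|j6.1| = 6.1
|j6.1 + 0.33| = √(6.1² + 0.33²) = 6.109
|L(j6.1)| = 1.9 × 6.1 / 6.109 = 1.8972
20 log₁₀(1.8972) = 5.562 dB

5.56 dB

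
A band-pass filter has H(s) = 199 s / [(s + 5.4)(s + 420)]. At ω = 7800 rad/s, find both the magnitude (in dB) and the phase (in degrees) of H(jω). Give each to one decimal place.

|H| = -31.9 dB, ∠H = -86.9°

|j7800| = 7800
|j7800 + 5.4| = √(7800² + 5.4²) = 7800
|j7800 + 420| = √(7800² + 420²) = 7811
|H(j7800)| = 199 × 7800 / (7800 × 7811) = 0.025476
20 log₁₀(0.025476) = -31.88 dB
∠(j7800) = 90.00°
∠(j7800 + 5.4) = arctan(7800/5.4) = 89.96°
∠(j7800 + 420) = arctan(7800/420) = 86.92°
∠H(j7800) = 90.00° − (89.96° + 86.92°) = -86.88°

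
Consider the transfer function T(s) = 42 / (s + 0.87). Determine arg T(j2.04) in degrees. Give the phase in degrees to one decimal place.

∠(j2.04 + 0.87) = arctan(2.04/0.87) = 66.90°
∠T(j2.04) = −66.90° = -66.90°

-66.9°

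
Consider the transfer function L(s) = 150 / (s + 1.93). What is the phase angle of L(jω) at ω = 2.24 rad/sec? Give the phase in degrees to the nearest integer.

-49°

∠(j2.24 + 1.93) = arctan(2.24/1.93) = 49.25°
∠L(j2.24) = −49.25° = -49.25°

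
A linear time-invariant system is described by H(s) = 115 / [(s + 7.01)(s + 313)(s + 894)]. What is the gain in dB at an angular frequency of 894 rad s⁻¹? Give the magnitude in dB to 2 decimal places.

|j894 + 7.01| = √(894² + 7.01²) = 894
|j894 + 313| = √(894² + 313²) = 947.2
|j894 + 894| = √(894² + 894²) = 1264
|H(j894)| = 115 / (894 × 947.2 × 1264) = 1.0741e-07
20 log₁₀(1.0741e-07) = -139.379 dB

-139.38 dB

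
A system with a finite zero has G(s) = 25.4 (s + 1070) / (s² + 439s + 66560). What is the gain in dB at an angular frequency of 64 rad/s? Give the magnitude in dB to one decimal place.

|j64 + 1070| = √(64² + 1070²) = 1072
|(j64)² + 439(j64) + 66560| = |62464 + j28096| = 6.849e+04
|G(j64)| = 25.4 × 1072 / 6.849e+04 = 0.39752
20 log₁₀(0.39752) = -8.01 dB

-8.0 dB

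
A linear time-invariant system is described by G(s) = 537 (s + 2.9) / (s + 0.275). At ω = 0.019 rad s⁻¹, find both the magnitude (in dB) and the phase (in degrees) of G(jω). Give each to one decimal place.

|G| = 75.0 dB, ∠G = -3.6°

|j0.019 + 2.9| = √(0.019² + 2.9²) = 2.9
|j0.019 + 0.275| = √(0.019² + 0.275²) = 0.2757
|G(j0.019)| = 537 × 2.9 / 0.2757 = 5649.6
20 log₁₀(5649.6) = 75.04 dB
∠(j0.019 + 2.9) = arctan(0.019/2.9) = 0.38°
∠(j0.019 + 0.275) = arctan(0.019/0.275) = 3.95°
∠G(j0.019) = 0.38° − 3.95° = -3.58°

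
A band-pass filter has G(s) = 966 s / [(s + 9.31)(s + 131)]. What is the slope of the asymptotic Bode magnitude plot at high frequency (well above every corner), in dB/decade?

With 1 zero and 2 poles, the high-frequency asymptotic slope is 20 × (1 − 2) = -20 dB/decade.

-20 dB/decade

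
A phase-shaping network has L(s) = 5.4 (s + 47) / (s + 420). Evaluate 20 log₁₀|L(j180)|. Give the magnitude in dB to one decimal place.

|j180 + 47| = √(180² + 47²) = 186
|j180 + 420| = √(180² + 420²) = 456.9
|L(j180)| = 5.4 × 186 / 456.9 = 2.1985
20 log₁₀(2.1985) = 6.84 dB

6.8 dB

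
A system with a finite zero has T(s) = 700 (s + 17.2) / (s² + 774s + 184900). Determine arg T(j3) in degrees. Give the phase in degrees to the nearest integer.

9°

∠(j3 + 17.2) = arctan(3/17.2) = 9.89°
∠[(j3)² + 774(j3) + 184900] = ∠[1.8489e+05 + j2322] = 0.72°
∠T(j3) = 9.89° − 0.72° = 9.17°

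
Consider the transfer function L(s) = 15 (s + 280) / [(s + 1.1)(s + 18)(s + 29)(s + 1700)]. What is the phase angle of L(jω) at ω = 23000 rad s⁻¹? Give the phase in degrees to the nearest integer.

∠(j23000 + 280) = arctan(23000/280) = 89.30°
∠(j23000 + 1.1) = arctan(23000/1.1) = 90.00°
∠(j23000 + 18) = arctan(23000/18) = 89.96°
∠(j23000 + 29) = arctan(23000/29) = 89.93°
∠(j23000 + 1700) = arctan(23000/1700) = 85.77°
∠L(j23000) = 89.30° − (90.00° + 89.96° + 89.93° + 85.77°) = -266.35°

-266°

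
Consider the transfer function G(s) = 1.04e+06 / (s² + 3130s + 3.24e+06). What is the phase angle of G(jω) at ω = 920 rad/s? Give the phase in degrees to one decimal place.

∠[(j920)² + 3130(j920) + 3.24e+06] = ∠[2.3936e+06 + j2.8796e+06] = 50.27°
∠G(j920) = −50.27° = -50.27°

-50.3°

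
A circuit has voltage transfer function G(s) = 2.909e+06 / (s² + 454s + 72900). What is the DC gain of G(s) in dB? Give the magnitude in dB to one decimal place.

32.0 dB

G(0) = 2.909e+06 / 72900 = 39.904
20 log₁₀(39.904) = 32.02 dB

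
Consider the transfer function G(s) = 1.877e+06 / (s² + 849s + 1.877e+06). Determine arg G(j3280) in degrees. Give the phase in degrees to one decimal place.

∠[(j3280)² + 849(j3280) + 1.877e+06] = ∠[-8.8814e+06 + j2.7847e+06] = 162.59°
∠G(j3280) = −162.59° = -162.59°

-162.6 deg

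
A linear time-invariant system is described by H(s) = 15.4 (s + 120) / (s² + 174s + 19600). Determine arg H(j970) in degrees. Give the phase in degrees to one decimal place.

-86.7°

∠(j970 + 120) = arctan(970/120) = 82.95°
∠[(j970)² + 174(j970) + 19600] = ∠[-9.213e+05 + j1.6878e+05] = 169.62°
∠H(j970) = 82.95° − 169.62° = -86.67°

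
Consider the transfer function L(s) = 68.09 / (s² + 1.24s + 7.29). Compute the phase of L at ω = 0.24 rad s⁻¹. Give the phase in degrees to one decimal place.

∠[(j0.24)² + 1.24(j0.24) + 7.29] = ∠[7.2324 + j0.2976] = 2.36°
∠L(j0.24) = −2.36° = -2.36°

-2.4°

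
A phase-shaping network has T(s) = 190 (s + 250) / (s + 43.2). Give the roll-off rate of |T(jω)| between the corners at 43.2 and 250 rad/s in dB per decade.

-20 dB/decade

In this band the factors already past their corner are: pole at 43.2; net slope = -20 dB/decade.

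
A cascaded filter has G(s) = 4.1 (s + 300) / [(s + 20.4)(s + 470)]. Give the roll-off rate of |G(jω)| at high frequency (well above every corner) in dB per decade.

With 1 zero and 2 poles, the high-frequency asymptotic slope is 20 × (1 − 2) = -20 dB/decade.

-20 dB/decade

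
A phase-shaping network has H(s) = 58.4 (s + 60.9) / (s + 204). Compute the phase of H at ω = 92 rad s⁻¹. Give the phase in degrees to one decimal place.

∠(j92 + 60.9) = arctan(92/60.9) = 56.50°
∠(j92 + 204) = arctan(92/204) = 24.27°
∠H(j92) = 56.50° − 24.27° = 32.22°

32.2°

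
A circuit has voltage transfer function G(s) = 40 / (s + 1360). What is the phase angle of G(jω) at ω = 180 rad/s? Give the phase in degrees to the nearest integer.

-8 deg

∠(j180 + 1360) = arctan(180/1360) = 7.54°
∠G(j180) = −7.54° = -7.54°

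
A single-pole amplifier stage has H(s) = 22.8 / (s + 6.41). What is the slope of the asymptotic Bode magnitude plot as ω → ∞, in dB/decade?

With 0 zeros and 1 pole, the high-frequency asymptotic slope is 20 × (0 − 1) = -20 dB/decade.

-20 dB/decade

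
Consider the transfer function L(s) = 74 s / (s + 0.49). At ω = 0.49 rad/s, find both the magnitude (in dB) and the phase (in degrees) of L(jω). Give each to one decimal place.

|L| = 34.4 dB, ∠L = 45.0 deg

|j0.49| = 0.49
|j0.49 + 0.49| = √(0.49² + 0.49²) = 0.693
|L(j0.49)| = 74 × 0.49 / 0.693 = 52.326
20 log₁₀(52.326) = 34.37 dB
∠(j0.49) = 90.00°
∠(j0.49 + 0.49) = arctan(0.49/0.49) = 45.00°
∠L(j0.49) = 90.00° − 45.00° = 45.00°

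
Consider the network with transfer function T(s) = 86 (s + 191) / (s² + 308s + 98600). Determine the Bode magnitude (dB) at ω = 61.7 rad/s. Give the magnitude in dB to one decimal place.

|j61.7 + 191| = √(61.7² + 191²) = 200.7
|(j61.7)² + 308(j61.7) + 98600| = |94793 + j19004| = 9.668e+04
|T(j61.7)| = 86 × 200.7 / 9.668e+04 = 0.17855
20 log₁₀(0.17855) = -14.96 dB

-15.0 dB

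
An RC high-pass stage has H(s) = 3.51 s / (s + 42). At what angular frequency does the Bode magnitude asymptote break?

The single real pole at s = −42 gives a corner at ω = 42 rad/s.

42 rad/s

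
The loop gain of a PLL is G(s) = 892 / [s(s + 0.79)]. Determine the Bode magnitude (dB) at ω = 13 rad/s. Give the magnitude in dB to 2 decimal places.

14.43 dB

|j13 + 0.79| = √(13² + 0.79²) = 13.02
|j13| = 13
|G(j13)| = 892 / (13.02 × 13) = 5.2684
20 log₁₀(5.2684) = 14.434 dB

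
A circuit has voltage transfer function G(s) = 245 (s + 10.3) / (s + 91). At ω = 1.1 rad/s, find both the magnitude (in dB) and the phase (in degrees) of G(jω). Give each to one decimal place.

|G| = 28.9 dB, ∠G = 5.4 deg

|j1.1 + 10.3| = √(1.1² + 10.3²) = 10.36
|j1.1 + 91| = √(1.1² + 91²) = 91.01
|G(j1.1)| = 245 × 10.36 / 91.01 = 27.886
20 log₁₀(27.886) = 28.91 dB
∠(j1.1 + 10.3) = arctan(1.1/10.3) = 6.10°
∠(j1.1 + 91) = arctan(1.1/91) = 0.69°
∠G(j1.1) = 6.10° − 0.69° = 5.40°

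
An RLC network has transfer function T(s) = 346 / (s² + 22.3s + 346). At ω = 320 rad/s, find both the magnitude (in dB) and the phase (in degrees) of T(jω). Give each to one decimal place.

|(j320)² + 22.3(j320) + 346| = |-1.0205e+05 + j7136| = 1.023e+05
|T(j320)| = 346 / 1.023e+05 = 0.0033821
20 log₁₀(0.0033821) = -49.42 dB
∠[(j320)² + 22.3(j320) + 346] = ∠[-1.0205e+05 + j7136] = 176.00°
∠T(j320) = −176.00° = -176.00°

|T| = -49.4 dB, ∠T = -176.0°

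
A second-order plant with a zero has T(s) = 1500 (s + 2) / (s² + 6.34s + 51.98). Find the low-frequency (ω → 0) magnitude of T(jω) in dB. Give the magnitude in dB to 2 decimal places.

T(0) = 1500 × 2 / 51.98 = 57.715
20 log₁₀(57.715) = 35.226 dB

35.23 dB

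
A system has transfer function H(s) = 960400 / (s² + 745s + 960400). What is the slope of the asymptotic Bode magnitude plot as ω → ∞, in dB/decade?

With 0 zeros and 2 poles, the high-frequency asymptotic slope is 20 × (0 − 2) = -40 dB/decade.

-40 dB/decade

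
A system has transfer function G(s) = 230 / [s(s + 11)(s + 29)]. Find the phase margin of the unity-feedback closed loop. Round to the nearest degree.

Gain crossover: |G(jω)| = 1 at ω ≈ 0.719 rad s⁻¹.
∠G(j0.719) = −90° − arctan(0.719/11) − arctan(0.719/29) ≈ -95.16°
PM = 180° + (-95.16°) = 84.84°

85 deg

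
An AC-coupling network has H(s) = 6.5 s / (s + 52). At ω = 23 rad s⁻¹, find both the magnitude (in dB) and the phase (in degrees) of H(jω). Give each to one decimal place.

|H| = 8.4 dB, ∠H = 66.1°

|j23| = 23
|j23 + 52| = √(23² + 52²) = 56.86
|H(j23)| = 6.5 × 23 / 56.86 = 2.6293
20 log₁₀(2.6293) = 8.40 dB
∠(j23) = 90.00°
∠(j23 + 52) = arctan(23/52) = 23.86°
∠H(j23) = 90.00° − 23.86° = 66.14°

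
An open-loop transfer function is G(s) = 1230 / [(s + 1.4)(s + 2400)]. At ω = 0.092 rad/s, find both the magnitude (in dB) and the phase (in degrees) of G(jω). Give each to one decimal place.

|G| = -8.7 dB, ∠G = -3.8°

|j0.092 + 1.4| = √(0.092² + 1.4²) = 1.403
|j0.092 + 2400| = √(0.092² + 2400²) = 2400
|G(j0.092)| = 1230 / (1.403 × 2400) = 0.36528
20 log₁₀(0.36528) = -8.75 dB
∠(j0.092 + 1.4) = arctan(0.092/1.4) = 3.76°
∠(j0.092 + 2400) = arctan(0.092/2400) = 0.00°
∠G(j0.092) = − (3.76° + 0.00°) = -3.76°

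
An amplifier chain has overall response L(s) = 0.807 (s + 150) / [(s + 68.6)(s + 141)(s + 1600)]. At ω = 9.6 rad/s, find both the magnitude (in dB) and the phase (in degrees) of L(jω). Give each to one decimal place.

|L| = -102.2 dB, ∠L = -8.5°

|j9.6 + 150| = √(9.6² + 150²) = 150.3
|j9.6 + 68.6| = √(9.6² + 68.6²) = 69.27
|j9.6 + 141| = √(9.6² + 141²) = 141.3
|j9.6 + 1600| = √(9.6² + 1600²) = 1600
|L(j9.6)| = 0.807 × 150.3 / (69.27 × 141.3 × 1600) = 7.744e-06
20 log₁₀(7.744e-06) = -102.22 dB
∠(j9.6 + 150) = arctan(9.6/150) = 3.66°
∠(j9.6 + 68.6) = arctan(9.6/68.6) = 7.97°
∠(j9.6 + 141) = arctan(9.6/141) = 3.89°
∠(j9.6 + 1600) = arctan(9.6/1600) = 0.34°
∠L(j9.6) = 3.66° − (7.97° + 3.89° + 0.34°) = -8.54°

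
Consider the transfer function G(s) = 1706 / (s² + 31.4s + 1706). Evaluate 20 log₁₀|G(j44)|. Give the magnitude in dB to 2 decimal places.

|(j44)² + 31.4(j44) + 1706| = |-230 + j1381.6| = 1401
|G(j44)| = 1706 / 1401 = 1.218
20 log₁₀(1.218) = 1.713 dB

1.71 dB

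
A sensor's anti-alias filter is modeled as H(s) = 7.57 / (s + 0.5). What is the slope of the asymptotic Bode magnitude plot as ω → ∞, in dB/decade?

-20 dB/decade

With 0 zeros and 1 pole, the high-frequency asymptotic slope is 20 × (0 − 1) = -20 dB/decade.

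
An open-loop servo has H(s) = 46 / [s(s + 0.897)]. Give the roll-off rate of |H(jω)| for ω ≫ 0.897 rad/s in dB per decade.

-40 dB/decade

With 0 zeros and 2 poles, the high-frequency asymptotic slope is 20 × (0 − 2) = -40 dB/decade.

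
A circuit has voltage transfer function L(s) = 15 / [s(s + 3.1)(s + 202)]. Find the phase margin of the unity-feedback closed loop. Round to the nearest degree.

90°

Gain crossover: |L(jω)| = 1 at ω ≈ 0.024 rad/s.
∠L(j0.024) = −90° − arctan(0.024/3.1) − arctan(0.024/202) ≈ -90.45°
PM = 180° + (-90.45°) = 89.55°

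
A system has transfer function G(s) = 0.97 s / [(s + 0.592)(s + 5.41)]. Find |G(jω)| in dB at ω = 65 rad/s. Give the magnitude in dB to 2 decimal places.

-36.55 dB

|j65| = 65
|j65 + 0.592| = √(65² + 0.592²) = 65
|j65 + 5.41| = √(65² + 5.41²) = 65.22
|G(j65)| = 0.97 × 65 / (65 × 65.22) = 0.014871
20 log₁₀(0.014871) = -36.553 dB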